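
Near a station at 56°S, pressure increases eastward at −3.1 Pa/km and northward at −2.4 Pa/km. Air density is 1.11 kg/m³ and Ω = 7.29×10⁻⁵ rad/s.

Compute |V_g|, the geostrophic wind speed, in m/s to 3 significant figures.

Coriolis parameter at 56°S:
f = 2Ω sin φ = 2 × 7.29×10⁻⁵ × sin 56° = 1.21×10⁻⁴ s⁻¹
In the Southern Hemisphere f is negative: f = −1.21×10⁻⁴ s⁻¹.
Component geostrophic relations (x east, y north):
u_g = −(1/(fρ)) ∂P/∂y,  v_g = (1/(fρ)) ∂P/∂x
u_g = −(−2.4×10⁻³)/(−1.21×10⁻⁴ × 1.11) = −17.9 m/s;  v_g = (−3.1×10⁻³)/(−1.21×10⁻⁴ × 1.11) = 23.1 m/s
|V_g| = √(u_g² + v_g²) = 29.2 m/s

29.2 m/s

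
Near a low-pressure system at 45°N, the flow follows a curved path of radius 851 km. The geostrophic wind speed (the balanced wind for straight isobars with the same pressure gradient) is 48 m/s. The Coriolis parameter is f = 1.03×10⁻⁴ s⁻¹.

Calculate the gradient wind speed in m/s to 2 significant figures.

Around a low, centrifugal force acts outward with Coriolis, so pressure-gradient force balances both:
(1/ρ)|∂P/∂n| = fV + V²/R  →  V² + fR·V − fR·V_g = 0
With fR = 1.03×10⁻⁴ × 851×10³ m = 87.7 m/s:
V = [−fR + √((fR)² + 4 fR V_g)]/2 = [−87.7 + √(87.7² + 4×87.7×48)]/2 = 34.5 m/s
Subgeostrophic (V < V_g = 48 m/s), as expected around a low.

34 m/s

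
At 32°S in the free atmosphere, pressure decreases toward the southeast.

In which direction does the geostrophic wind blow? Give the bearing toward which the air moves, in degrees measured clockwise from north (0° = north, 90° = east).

045°

The pressure-gradient force points toward the southeast (bearing 135°).
Geostrophic balance: in the Southern Hemisphere the Coriolis force deflects motion to the left, so the geostrophic wind blows 90° to the left of the pressure-gradient force (low pressure on the right).
Rotating 135° by 90° counterclockwise gives 045° — the wind blows toward the northeast.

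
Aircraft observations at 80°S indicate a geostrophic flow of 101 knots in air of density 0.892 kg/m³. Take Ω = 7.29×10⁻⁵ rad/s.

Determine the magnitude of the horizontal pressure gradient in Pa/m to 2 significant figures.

6.7×10⁻³ Pa/m

Coriolis parameter at 80°S:
f = 2Ω sin φ = 2 × 7.29×10⁻⁵ × sin 80° = 1.44×10⁻⁴ s⁻¹
Wind speed in SI: 101 knots = 52.0 m/s
Geostrophic balance rearranged: |∂P/∂n| = f ρ V_g
|∂P/∂n| = 1.44×10⁻⁴ × 0.892 × 52.0 = 6.65×10⁻³ Pa/m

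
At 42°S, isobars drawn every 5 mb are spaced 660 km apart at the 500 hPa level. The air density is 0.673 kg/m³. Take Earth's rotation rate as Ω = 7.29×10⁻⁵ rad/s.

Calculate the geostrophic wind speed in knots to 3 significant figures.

Coriolis parameter at 42°S:
f = 2Ω sin φ = 2 × 7.29×10⁻⁵ × sin 42° = 9.76×10⁻⁵ s⁻¹
Pressure gradient: |∂P/∂n| = 500 Pa / 660000 m = 7.58×10⁻⁴ Pa/m
Geostrophic balance (pressure-gradient force = Coriolis force):
V_g = (1/(fρ)) |∂P/∂n| = 7.58×10⁻⁴ / (9.76×10⁻⁵ × 0.673) = 11.5 m/s
Converting: 11.5 m/s × 1.944 = 22.4 knots

22.4 knots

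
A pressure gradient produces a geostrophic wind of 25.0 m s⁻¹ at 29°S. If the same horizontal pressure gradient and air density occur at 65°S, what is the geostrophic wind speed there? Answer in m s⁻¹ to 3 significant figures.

13.4 m s⁻¹

With the same pressure gradient and density, V_g ∝ 1/f ∝ 1/sin φ.
V₂ = V₁ · sin φ₁ / sin φ₂ = 25.0 × sin 29° / sin 65°
V₂ = 25.0 × 0.4848/0.9063 = 13.4 m s⁻¹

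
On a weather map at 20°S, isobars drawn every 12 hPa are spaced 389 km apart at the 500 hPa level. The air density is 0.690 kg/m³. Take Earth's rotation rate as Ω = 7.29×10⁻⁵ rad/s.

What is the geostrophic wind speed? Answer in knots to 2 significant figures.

170 knots

Coriolis parameter at 20°S:
f = 2Ω sin φ = 2 × 7.29×10⁻⁵ × sin 20° = 4.99×10⁻⁵ s⁻¹
Pressure gradient: |∂P/∂n| = 1200 Pa / 389000 m = 3.08×10⁻³ Pa/m
Geostrophic balance (pressure-gradient force = Coriolis force):
V_g = (1/(fρ)) |∂P/∂n| = 3.08×10⁻³ / (4.99×10⁻⁵ × 0.690) = 89.7 m/s
Converting: 89.7 m/s × 1.944 = 170 knots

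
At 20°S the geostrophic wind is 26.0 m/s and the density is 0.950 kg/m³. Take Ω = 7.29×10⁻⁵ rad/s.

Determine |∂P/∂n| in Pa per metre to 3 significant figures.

1.23×10⁻³ Pa/m

Coriolis parameter at 20°S:
f = 2Ω sin φ = 2 × 7.29×10⁻⁵ × sin 20° = 4.99×10⁻⁵ s⁻¹
Geostrophic balance rearranged: |∂P/∂n| = f ρ V_g
|∂P/∂n| = 4.99×10⁻⁵ × 0.950 × 26.0 = 1.23×10⁻³ Pa/m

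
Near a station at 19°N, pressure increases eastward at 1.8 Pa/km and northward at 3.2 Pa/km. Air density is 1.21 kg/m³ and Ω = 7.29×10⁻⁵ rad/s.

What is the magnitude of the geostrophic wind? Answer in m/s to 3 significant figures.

63.9 m/s

Coriolis parameter at 19°N:
f = 2Ω sin φ = 2 × 7.29×10⁻⁵ × sin 19° = 4.75×10⁻⁵ s⁻¹
Component geostrophic relations (x east, y north):
u_g = −(1/(fρ)) ∂P/∂y,  v_g = (1/(fρ)) ∂P/∂x
u_g = −(3.2×10⁻³)/(4.75×10⁻⁵ × 1.21) = −55.7 m/s;  v_g = (1.8×10⁻³)/(4.75×10⁻⁵ × 1.21) = 31.3 m/s
|V_g| = √(u_g² + v_g²) = 63.9 m/s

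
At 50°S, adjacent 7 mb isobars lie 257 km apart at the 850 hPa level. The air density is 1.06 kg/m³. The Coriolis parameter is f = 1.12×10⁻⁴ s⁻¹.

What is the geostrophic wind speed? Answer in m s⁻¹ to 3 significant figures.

Pressure gradient: |∂P/∂n| = 700 Pa / 257000 m = 2.72×10⁻³ Pa/m
Geostrophic balance (pressure-gradient force = Coriolis force):
V_g = (1/(fρ)) |∂P/∂n| = 2.72×10⁻³ / (1.12×10⁻⁴ × 1.06) = 22.9 m/s

22.9 m s⁻¹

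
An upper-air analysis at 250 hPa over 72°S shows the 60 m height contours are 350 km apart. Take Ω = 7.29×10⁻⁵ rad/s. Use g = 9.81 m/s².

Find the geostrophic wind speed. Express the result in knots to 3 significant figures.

23.6 knots

Coriolis parameter at 72°S:
f = 2Ω sin φ = 2 × 7.29×10⁻⁵ × sin 72° = 1.39×10⁻⁴ s⁻¹
Height gradient: |∂Z/∂n| = 60 m / 350000 m = 1.71×10⁻⁴
On a pressure surface, geostrophic balance gives V_g = (g/f)|∂Z/∂n|:
V_g = 9.81 × 1.71×10⁻⁴ / 1.39×10⁻⁴ = 12.1 m/s
Converting: 12.1 m/s × 1.944 = 23.6 knots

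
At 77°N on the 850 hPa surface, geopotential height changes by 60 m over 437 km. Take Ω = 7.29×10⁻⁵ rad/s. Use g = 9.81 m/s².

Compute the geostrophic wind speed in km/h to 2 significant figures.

Coriolis parameter at 77°N:
f = 2Ω sin φ = 2 × 7.29×10⁻⁵ × sin 77° = 1.42×10⁻⁴ s⁻¹
Height gradient: |∂Z/∂n| = 60 m / 437000 m = 1.37×10⁻⁴
On a pressure surface, geostrophic balance gives V_g = (g/f)|∂Z/∂n|:
V_g = 9.81 × 1.37×10⁻⁴ / 1.42×10⁻⁴ = 9.48 m/s
Converting: 9.48 m/s × 3.6 = 34 km/h

34 km/h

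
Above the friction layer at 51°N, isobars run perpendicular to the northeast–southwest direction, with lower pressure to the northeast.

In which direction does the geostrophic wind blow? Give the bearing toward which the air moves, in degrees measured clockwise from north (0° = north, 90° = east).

135°

The pressure-gradient force points toward the northeast (bearing 045°).
Geostrophic balance: in the Northern Hemisphere the Coriolis force deflects motion to the right, so the geostrophic wind blows 90° to the right of the pressure-gradient force (low pressure on the left).
Rotating 045° by 90° clockwise gives 135° — the wind blows toward the southeast.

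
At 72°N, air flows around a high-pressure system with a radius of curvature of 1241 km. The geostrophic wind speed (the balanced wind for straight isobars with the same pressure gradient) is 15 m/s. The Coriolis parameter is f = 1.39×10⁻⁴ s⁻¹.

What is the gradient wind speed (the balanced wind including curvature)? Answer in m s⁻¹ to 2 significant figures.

Around a high, pressure-gradient force acts outward with centrifugal, so Coriolis balances both:
fV = (1/ρ)|∂P/∂n| + V²/R  →  V² − fR·V + fR·V_g = 0
With fR = 1.39×10⁻⁴ × 1241×10³ m = 172 m/s:
V = [fR − √((fR)² − 4 fR V_g)]/2 = [172 − √(172² − 4×172×15)]/2 = 16.6 m/s
Supergeostrophic (V > V_g = 15 m/s), as expected around a high.

17 m s⁻¹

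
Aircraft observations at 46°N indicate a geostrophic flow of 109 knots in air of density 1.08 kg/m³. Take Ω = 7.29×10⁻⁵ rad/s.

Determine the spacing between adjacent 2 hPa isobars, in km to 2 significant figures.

Coriolis parameter at 46°N:
f = 2Ω sin φ = 2 × 7.29×10⁻⁵ × sin 46° = 1.05×10⁻⁴ s⁻¹
Wind speed in SI: 109 knots = 56.1 m/s
Geostrophic balance rearranged: |∂P/∂n| = f ρ V_g
|∂P/∂n| = 1.05×10⁻⁴ × 1.08 × 56.1 = 6.35×10⁻³ Pa/m
Isobar spacing: Δn = ΔP/|∂P/∂n| = 200 Pa / 6.35×10⁻³ Pa/m = 31488 m ≈ 31 km

31 km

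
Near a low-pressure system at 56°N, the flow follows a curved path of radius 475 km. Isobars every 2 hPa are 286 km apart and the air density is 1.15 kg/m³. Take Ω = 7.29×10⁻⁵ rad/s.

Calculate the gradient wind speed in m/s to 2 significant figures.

Coriolis parameter at 56°N:
f = 2Ω sin φ = 2 × 7.29×10⁻⁵ × sin 56° = 1.21×10⁻⁴ s⁻¹
Pressure gradient: |∂P/∂n| = 200 Pa / 286000 m = 6.99×10⁻⁴ Pa/m
Geostrophic speed: V_g = |∂P/∂n|/(fρ) = 6.99×10⁻⁴/(1.21×10⁻⁴ × 1.15) = 5.03 m/s
Around a low, centrifugal force acts outward with Coriolis, so pressure-gradient force balances both:
(1/ρ)|∂P/∂n| = fV + V²/R  →  V² + fR·V − fR·V_g = 0
With fR = 1.21×10⁻⁴ × 475×10³ m = 57.4 m/s:
V = [−fR + √((fR)² + 4 fR V_g)]/2 = [−57.4 + √(57.4² + 4×57.4×5.03)]/2 = 4.65 m/s
Subgeostrophic (V < V_g = 5.03 m/s), as expected around a low.

4.7 m/s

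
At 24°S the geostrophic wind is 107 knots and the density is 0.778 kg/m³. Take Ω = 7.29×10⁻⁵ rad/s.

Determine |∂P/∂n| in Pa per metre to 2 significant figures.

2.5×10⁻³ Pa/m

Coriolis parameter at 24°S:
f = 2Ω sin φ = 2 × 7.29×10⁻⁵ × sin 24° = 5.93×10⁻⁵ s⁻¹
Wind speed in SI: 107 knots = 55.0 m/s
Geostrophic balance rearranged: |∂P/∂n| = f ρ V_g
|∂P/∂n| = 5.93×10⁻⁵ × 0.778 × 55.0 = 2.54×10⁻³ Pa/m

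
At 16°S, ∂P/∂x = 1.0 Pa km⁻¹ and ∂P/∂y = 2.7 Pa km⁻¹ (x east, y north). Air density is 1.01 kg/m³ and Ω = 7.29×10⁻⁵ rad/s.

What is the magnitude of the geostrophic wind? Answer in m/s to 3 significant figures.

70.9 m/s

Coriolis parameter at 16°S:
f = 2Ω sin φ = 2 × 7.29×10⁻⁵ × sin 16° = 4.02×10⁻⁵ s⁻¹
In the Southern Hemisphere f is negative: f = −4.02×10⁻⁵ s⁻¹.
Component geostrophic relations (x east, y north):
u_g = −(1/(fρ)) ∂P/∂y,  v_g = (1/(fρ)) ∂P/∂x
u_g = −(2.7×10⁻³)/(−4.02×10⁻⁵ × 1.01) = 66.5 m/s;  v_g = (1.0×10⁻³)/(−4.02×10⁻⁵ × 1.01) = −24.6 m/s
|V_g| = √(u_g² + v_g²) = 70.9 m/s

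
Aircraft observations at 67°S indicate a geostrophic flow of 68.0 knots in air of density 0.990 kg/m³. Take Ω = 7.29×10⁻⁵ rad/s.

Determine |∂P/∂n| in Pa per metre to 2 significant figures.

Coriolis parameter at 67°S:
f = 2Ω sin φ = 2 × 7.29×10⁻⁵ × sin 67° = 1.34×10⁻⁴ s⁻¹
Wind speed in SI: 68.0 knots = 35.0 m/s
Geostrophic balance rearranged: |∂P/∂n| = f ρ V_g
|∂P/∂n| = 1.34×10⁻⁴ × 0.990 × 35.0 = 4.65×10⁻³ Pa/m

4.6×10⁻³ Pa/m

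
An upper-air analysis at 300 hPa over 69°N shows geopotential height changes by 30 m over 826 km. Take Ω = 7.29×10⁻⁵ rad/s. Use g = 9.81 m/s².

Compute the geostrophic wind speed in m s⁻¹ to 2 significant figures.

2.6 m s⁻¹

Coriolis parameter at 69°N:
f = 2Ω sin φ = 2 × 7.29×10⁻⁵ × sin 69° = 1.36×10⁻⁴ s⁻¹
Height gradient: |∂Z/∂n| = 30 m / 826000 m = 3.63×10⁻⁵
On a pressure surface, geostrophic balance gives V_g = (g/f)|∂Z/∂n|:
V_g = 9.81 × 3.63×10⁻⁵ / 1.36×10⁻⁴ = 2.62 m/s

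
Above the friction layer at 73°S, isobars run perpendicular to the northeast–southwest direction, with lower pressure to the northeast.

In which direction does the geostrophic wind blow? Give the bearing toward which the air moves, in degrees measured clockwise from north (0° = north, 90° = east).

The pressure-gradient force points toward the northeast (bearing 045°).
Geostrophic balance: in the Southern Hemisphere the Coriolis force deflects motion to the left, so the geostrophic wind blows 90° to the left of the pressure-gradient force (low pressure on the right).
Rotating 045° by 90° counterclockwise gives 315° — the wind blows toward the northwest.

315°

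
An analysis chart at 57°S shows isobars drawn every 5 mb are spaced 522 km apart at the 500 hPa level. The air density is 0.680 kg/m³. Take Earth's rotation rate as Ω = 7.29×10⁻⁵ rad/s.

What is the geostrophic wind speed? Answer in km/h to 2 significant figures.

41 km/h

Coriolis parameter at 57°S:
f = 2Ω sin φ = 2 × 7.29×10⁻⁵ × sin 57° = 1.22×10⁻⁴ s⁻¹
Pressure gradient: |∂P/∂n| = 500 Pa / 522000 m = 9.58×10⁻⁴ Pa/m
Geostrophic balance (pressure-gradient force = Coriolis force):
V_g = (1/(fρ)) |∂P/∂n| = 9.58×10⁻⁴ / (1.22×10⁻⁴ × 0.680) = 11.5 m/s
Converting: 11.5 m/s × 3.6 = 41 km/h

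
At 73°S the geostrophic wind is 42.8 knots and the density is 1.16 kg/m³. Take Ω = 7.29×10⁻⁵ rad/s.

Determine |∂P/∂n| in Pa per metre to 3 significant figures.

Coriolis parameter at 73°S:
f = 2Ω sin φ = 2 × 7.29×10⁻⁵ × sin 73° = 1.39×10⁻⁴ s⁻¹
Wind speed in SI: 42.8 knots = 22.0 m/s
Geostrophic balance rearranged: |∂P/∂n| = f ρ V_g
|∂P/∂n| = 1.39×10⁻⁴ × 1.16 × 22.0 = 3.56×10⁻³ Pa/m

3.56×10⁻³ Pa/m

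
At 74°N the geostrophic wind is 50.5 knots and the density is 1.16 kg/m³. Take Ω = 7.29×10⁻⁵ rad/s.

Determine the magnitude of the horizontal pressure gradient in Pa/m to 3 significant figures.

4.22×10⁻³ Pa/m

Coriolis parameter at 74°N:
f = 2Ω sin φ = 2 × 7.29×10⁻⁵ × sin 74° = 1.40×10⁻⁴ s⁻¹
Wind speed in SI: 50.5 knots = 26.0 m/s
Geostrophic balance rearranged: |∂P/∂n| = f ρ V_g
|∂P/∂n| = 1.40×10⁻⁴ × 1.16 × 26.0 = 4.22×10⁻³ Pa/m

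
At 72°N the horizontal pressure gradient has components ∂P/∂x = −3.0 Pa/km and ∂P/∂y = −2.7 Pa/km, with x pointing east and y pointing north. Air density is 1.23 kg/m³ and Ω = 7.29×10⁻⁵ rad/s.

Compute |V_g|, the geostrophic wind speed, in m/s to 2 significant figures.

Coriolis parameter at 72°N:
f = 2Ω sin φ = 2 × 7.29×10⁻⁵ × sin 72° = 1.39×10⁻⁴ s⁻¹
Component geostrophic relations (x east, y north):
u_g = −(1/(fρ)) ∂P/∂y,  v_g = (1/(fρ)) ∂P/∂x
u_g = −(−2.7×10⁻³)/(1.39×10⁻⁴ × 1.23) = 15.8 m/s;  v_g = (−3.0×10⁻³)/(1.39×10⁻⁴ × 1.23) = −17.6 m/s
|V_g| = √(u_g² + v_g²) = 23.7 m/s

24 m/s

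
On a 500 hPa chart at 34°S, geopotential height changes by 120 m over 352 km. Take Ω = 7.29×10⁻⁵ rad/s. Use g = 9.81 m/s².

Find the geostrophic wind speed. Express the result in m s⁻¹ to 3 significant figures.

Coriolis parameter at 34°S:
f = 2Ω sin φ = 2 × 7.29×10⁻⁵ × sin 34° = 8.15×10⁻⁵ s⁻¹
Height gradient: |∂Z/∂n| = 120 m / 352000 m = 3.41×10⁻⁴
On a pressure surface, geostrophic balance gives V_g = (g/f)|∂Z/∂n|:
V_g = 9.81 × 3.41×10⁻⁴ / 8.15×10⁻⁵ = 41.0 m/s

41.0 m s⁻¹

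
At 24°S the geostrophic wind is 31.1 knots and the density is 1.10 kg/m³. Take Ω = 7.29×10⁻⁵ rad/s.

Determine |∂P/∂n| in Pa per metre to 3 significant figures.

Coriolis parameter at 24°S:
f = 2Ω sin φ = 2 × 7.29×10⁻⁵ × sin 24° = 5.93×10⁻⁵ s⁻¹
Wind speed in SI: 31.1 knots = 16.0 m/s
Geostrophic balance rearranged: |∂P/∂n| = f ρ V_g
|∂P/∂n| = 5.93×10⁻⁵ × 1.10 × 16.0 = 1.04×10⁻³ Pa/m

1.04×10⁻³ Pa/m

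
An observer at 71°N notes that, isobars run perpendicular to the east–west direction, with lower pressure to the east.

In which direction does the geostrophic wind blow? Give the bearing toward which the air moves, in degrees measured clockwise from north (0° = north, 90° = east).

The pressure-gradient force points toward the east (bearing 090°).
Geostrophic balance: in the Northern Hemisphere the Coriolis force deflects motion to the right, so the geostrophic wind blows 90° to the right of the pressure-gradient force (low pressure on the left).
Rotating 090° by 90° clockwise gives 180° — the wind blows toward the south.

180°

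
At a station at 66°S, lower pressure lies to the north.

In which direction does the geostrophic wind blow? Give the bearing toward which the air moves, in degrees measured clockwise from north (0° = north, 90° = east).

The pressure-gradient force points toward the north (bearing 000°).
Geostrophic balance: in the Southern Hemisphere the Coriolis force deflects motion to the left, so the geostrophic wind blows 90° to the left of the pressure-gradient force (low pressure on the right).
Rotating 000° by 90° counterclockwise gives 270° — the wind blows toward the west.

270°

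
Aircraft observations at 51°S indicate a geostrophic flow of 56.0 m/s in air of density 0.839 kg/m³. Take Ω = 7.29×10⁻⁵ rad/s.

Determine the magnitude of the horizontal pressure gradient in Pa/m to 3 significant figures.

5.32×10⁻³ Pa/m

Coriolis parameter at 51°S:
f = 2Ω sin φ = 2 × 7.29×10⁻⁵ × sin 51° = 1.13×10⁻⁴ s⁻¹
Geostrophic balance rearranged: |∂P/∂n| = f ρ V_g
|∂P/∂n| = 1.13×10⁻⁴ × 0.839 × 56.0 = 5.32×10⁻³ Pa/m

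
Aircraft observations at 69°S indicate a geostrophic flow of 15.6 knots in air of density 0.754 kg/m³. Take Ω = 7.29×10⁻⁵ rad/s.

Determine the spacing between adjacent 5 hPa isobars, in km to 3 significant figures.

Coriolis parameter at 69°S:
f = 2Ω sin φ = 2 × 7.29×10⁻⁵ × sin 69° = 1.36×10⁻⁴ s⁻¹
Wind speed in SI: 15.6 knots = 8.03 m/s
Geostrophic balance rearranged: |∂P/∂n| = f ρ V_g
|∂P/∂n| = 1.36×10⁻⁴ × 0.754 × 8.03 = 8.24×10⁻⁴ Pa/m
Isobar spacing: Δn = ΔP/|∂P/∂n| = 500 Pa / 8.24×10⁻⁴ Pa/m = 607053 m ≈ 607 km

607 km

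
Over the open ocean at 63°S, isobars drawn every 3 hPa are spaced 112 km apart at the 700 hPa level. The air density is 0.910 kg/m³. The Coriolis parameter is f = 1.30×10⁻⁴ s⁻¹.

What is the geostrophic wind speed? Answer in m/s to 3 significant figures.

Pressure gradient: |∂P/∂n| = 300 Pa / 112000 m = 2.68×10⁻³ Pa/m
Geostrophic balance (pressure-gradient force = Coriolis force):
V_g = (1/(fρ)) |∂P/∂n| = 2.68×10⁻³ / (1.30×10⁻⁴ × 0.910) = 22.6 m/s

22.6 m/s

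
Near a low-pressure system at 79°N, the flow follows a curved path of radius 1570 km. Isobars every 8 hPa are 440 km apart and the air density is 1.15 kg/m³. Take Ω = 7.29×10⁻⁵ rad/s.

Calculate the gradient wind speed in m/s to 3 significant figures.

Coriolis parameter at 79°N:
f = 2Ω sin φ = 2 × 7.29×10⁻⁵ × sin 79° = 1.43×10⁻⁴ s⁻¹
Pressure gradient: |∂P/∂n| = 800 Pa / 440000 m = 1.82×10⁻³ Pa/m
Geostrophic speed: V_g = |∂P/∂n|/(fρ) = 1.82×10⁻³/(1.43×10⁻⁴ × 1.15) = 11.0 m/s
Around a low, centrifugal force acts outward with Coriolis, so pressure-gradient force balances both:
(1/ρ)|∂P/∂n| = fV + V²/R  →  V² + fR·V − fR·V_g = 0
With fR = 1.43×10⁻⁴ × 1570×10³ m = 225 m/s:
V = [−fR + √((fR)² + 4 fR V_g)]/2 = [−225 + √(225² + 4×225×11)]/2 = 10.6 m/s
Subgeostrophic (V < V_g = 11 m/s), as expected around a low.

10.6 m/s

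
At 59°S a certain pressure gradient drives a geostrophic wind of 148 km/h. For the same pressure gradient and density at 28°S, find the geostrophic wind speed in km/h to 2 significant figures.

With the same pressure gradient and density, V_g ∝ 1/f ∝ 1/sin φ.
V₂ = V₁ · sin φ₁ / sin φ₂ = 148 × sin 59° / sin 28°
V₂ = 148 × 0.8572/0.4695 = 270 km/h

270 km/h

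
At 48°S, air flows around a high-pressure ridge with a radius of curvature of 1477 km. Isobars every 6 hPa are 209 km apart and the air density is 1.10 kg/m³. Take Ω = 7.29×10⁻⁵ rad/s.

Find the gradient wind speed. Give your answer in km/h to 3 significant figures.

106 km/h

Coriolis parameter at 48°S:
f = 2Ω sin φ = 2 × 7.29×10⁻⁵ × sin 48° = 1.08×10⁻⁴ s⁻¹
Pressure gradient: |∂P/∂n| = 600 Pa / 209000 m = 2.87×10⁻³ Pa/m
Geostrophic speed: V_g = |∂P/∂n|/(fρ) = 2.87×10⁻³/(1.08×10⁻⁴ × 1.10) = 24.1 m/s
Around a high, pressure-gradient force acts outward with centrifugal, so Coriolis balances both:
fV = (1/ρ)|∂P/∂n| + V²/R  →  V² − fR·V + fR·V_g = 0
With fR = 1.08×10⁻⁴ × 1477×10³ m = 160 m/s:
V = [fR − √((fR)² − 4 fR V_g)]/2 = [160 − √(160² − 4×160×24.1)]/2 = 29.5 m/s
Supergeostrophic (V > V_g = 24.1 m/s), as expected around a high.
Converting: 29.5 m/s × 3.6 = 106 km/h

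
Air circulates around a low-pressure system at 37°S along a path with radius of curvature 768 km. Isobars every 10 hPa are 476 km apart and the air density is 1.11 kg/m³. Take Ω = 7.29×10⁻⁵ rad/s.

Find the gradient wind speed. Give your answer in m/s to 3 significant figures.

Coriolis parameter at 37°S:
f = 2Ω sin φ = 2 × 7.29×10⁻⁵ × sin 37° = 8.77×10⁻⁵ s⁻¹
Pressure gradient: |∂P/∂n| = 1000 Pa / 476000 m = 2.10×10⁻³ Pa/m
Geostrophic speed: V_g = |∂P/∂n|/(fρ) = 2.10×10⁻³/(8.77×10⁻⁵ × 1.11) = 21.6 m/s
Around a low, centrifugal force acts outward with Coriolis, so pressure-gradient force balances both:
(1/ρ)|∂P/∂n| = fV + V²/R  →  V² + fR·V − fR·V_g = 0
With fR = 8.77×10⁻⁵ × 768×10³ m = 67.4 m/s:
V = [−fR + √((fR)² + 4 fR V_g)]/2 = [−67.4 + √(67.4² + 4×67.4×21.6)]/2 = 17.2 m/s
Subgeostrophic (V < V_g = 21.6 m/s), as expected around a low.

17.2 m/s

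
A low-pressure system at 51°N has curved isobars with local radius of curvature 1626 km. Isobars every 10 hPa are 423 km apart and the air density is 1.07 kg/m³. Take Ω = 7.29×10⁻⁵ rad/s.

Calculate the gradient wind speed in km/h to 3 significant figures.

Coriolis parameter at 51°N:
f = 2Ω sin φ = 2 × 7.29×10⁻⁵ × sin 51° = 1.13×10⁻⁴ s⁻¹
Pressure gradient: |∂P/∂n| = 1000 Pa / 423000 m = 2.36×10⁻³ Pa/m
Geostrophic speed: V_g = |∂P/∂n|/(fρ) = 2.36×10⁻³/(1.13×10⁻⁴ × 1.07) = 19.5 m/s
Around a low, centrifugal force acts outward with Coriolis, so pressure-gradient force balances both:
(1/ρ)|∂P/∂n| = fV + V²/R  →  V² + fR·V − fR·V_g = 0
With fR = 1.13×10⁻⁴ × 1626×10³ m = 184 m/s:
V = [−fR + √((fR)² + 4 fR V_g)]/2 = [−184 + √(184² + 4×184×19.5)]/2 = 17.8 m/s
Subgeostrophic (V < V_g = 19.5 m/s), as expected around a low.
Converting: 17.8 m/s × 3.6 = 64.0 km/h

64.0 km/h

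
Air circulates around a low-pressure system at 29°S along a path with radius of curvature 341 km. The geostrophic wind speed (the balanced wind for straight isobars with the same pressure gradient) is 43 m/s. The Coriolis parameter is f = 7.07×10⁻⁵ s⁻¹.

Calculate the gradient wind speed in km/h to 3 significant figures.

80.4 km/h

Around a low, centrifugal force acts outward with Coriolis, so pressure-gradient force balances both:
(1/ρ)|∂P/∂n| = fV + V²/R  →  V² + fR·V − fR·V_g = 0
With fR = 7.07×10⁻⁵ × 341×10³ m = 24.1 m/s:
V = [−fR + √((fR)² + 4 fR V_g)]/2 = [−24.1 + √(24.1² + 4×24.1×43)]/2 = 22.3 m/s
Subgeostrophic (V < V_g = 43 m/s), as expected around a low.
Converting: 22.3 m/s × 3.6 = 80.4 km/h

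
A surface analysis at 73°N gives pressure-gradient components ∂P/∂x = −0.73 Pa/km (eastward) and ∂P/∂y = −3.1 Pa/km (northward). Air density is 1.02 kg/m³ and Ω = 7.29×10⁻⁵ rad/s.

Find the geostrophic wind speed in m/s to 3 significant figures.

22.4 m/s

Coriolis parameter at 73°N:
f = 2Ω sin φ = 2 × 7.29×10⁻⁵ × sin 73° = 1.39×10⁻⁴ s⁻¹
Component geostrophic relations (x east, y north):
u_g = −(1/(fρ)) ∂P/∂y,  v_g = (1/(fρ)) ∂P/∂x
u_g = −(−3.1×10⁻³)/(1.39×10⁻⁴ × 1.02) = 21.8 m/s;  v_g = (−0.73×10⁻³)/(1.39×10⁻⁴ × 1.02) = −5.13 m/s
|V_g| = √(u_g² + v_g²) = 22.4 m/s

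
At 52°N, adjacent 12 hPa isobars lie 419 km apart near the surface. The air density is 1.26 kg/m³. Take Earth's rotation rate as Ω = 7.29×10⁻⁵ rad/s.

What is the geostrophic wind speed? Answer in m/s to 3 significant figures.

Coriolis parameter at 52°N:
f = 2Ω sin φ = 2 × 7.29×10⁻⁵ × sin 52° = 1.15×10⁻⁴ s⁻¹
Pressure gradient: |∂P/∂n| = 1200 Pa / 419000 m = 2.86×10⁻³ Pa/m
Geostrophic balance (pressure-gradient force = Coriolis force):
V_g = (1/(fρ)) |∂P/∂n| = 2.86×10⁻³ / (1.15×10⁻⁴ × 1.26) = 19.8 m/s

19.8 m/s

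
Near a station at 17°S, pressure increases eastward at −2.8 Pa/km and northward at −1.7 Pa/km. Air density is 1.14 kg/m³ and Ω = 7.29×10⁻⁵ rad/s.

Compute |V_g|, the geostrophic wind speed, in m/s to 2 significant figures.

67 m/s

Coriolis parameter at 17°S:
f = 2Ω sin φ = 2 × 7.29×10⁻⁵ × sin 17° = 4.26×10⁻⁵ s⁻¹
In the Southern Hemisphere f is negative: f = −4.26×10⁻⁵ s⁻¹.
Component geostrophic relations (x east, y north):
u_g = −(1/(fρ)) ∂P/∂y,  v_g = (1/(fρ)) ∂P/∂x
u_g = −(−1.7×10⁻³)/(−4.26×10⁻⁵ × 1.14) = −35.0 m/s;  v_g = (−2.8×10⁻³)/(−4.26×10⁻⁵ × 1.14) = 57.6 m/s
|V_g| = √(u_g² + v_g²) = 67.4 m/s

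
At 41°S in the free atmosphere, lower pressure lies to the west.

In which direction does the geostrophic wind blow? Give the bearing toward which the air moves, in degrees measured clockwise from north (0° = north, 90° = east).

180°

The pressure-gradient force points toward the west (bearing 270°).
Geostrophic balance: in the Southern Hemisphere the Coriolis force deflects motion to the left, so the geostrophic wind blows 90° to the left of the pressure-gradient force (low pressure on the right).
Rotating 270° by 90° counterclockwise gives 180° — the wind blows toward the south.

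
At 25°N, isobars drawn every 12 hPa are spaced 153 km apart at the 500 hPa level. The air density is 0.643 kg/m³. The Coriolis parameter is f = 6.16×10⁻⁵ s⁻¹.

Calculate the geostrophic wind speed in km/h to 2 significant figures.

Pressure gradient: |∂P/∂n| = 1200 Pa / 153000 m = 7.84×10⁻³ Pa/m
Geostrophic balance (pressure-gradient force = Coriolis force):
V_g = (1/(fρ)) |∂P/∂n| = 7.84×10⁻³ / (6.16×10⁻⁵ × 0.643) = 198 m/s
Converting: 198 m/s × 3.6 = 710 km/h

710 km/h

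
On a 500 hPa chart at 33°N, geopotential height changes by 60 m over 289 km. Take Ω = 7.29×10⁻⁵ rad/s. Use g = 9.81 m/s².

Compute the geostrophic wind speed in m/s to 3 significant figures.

Coriolis parameter at 33°N:
f = 2Ω sin φ = 2 × 7.29×10⁻⁵ × sin 33° = 7.94×10⁻⁵ s⁻¹
Height gradient: |∂Z/∂n| = 60 m / 289000 m = 2.08×10⁻⁴
On a pressure surface, geostrophic balance gives V_g = (g/f)|∂Z/∂n|:
V_g = 9.81 × 2.08×10⁻⁴ / 7.94×10⁻⁵ = 25.6 m/s

25.6 m/s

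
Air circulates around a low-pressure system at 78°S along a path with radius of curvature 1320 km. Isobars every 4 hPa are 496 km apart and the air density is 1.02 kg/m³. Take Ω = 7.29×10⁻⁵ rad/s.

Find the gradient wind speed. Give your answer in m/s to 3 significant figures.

5.39 m/s

Coriolis parameter at 78°S:
f = 2Ω sin φ = 2 × 7.29×10⁻⁵ × sin 78° = 1.43×10⁻⁴ s⁻¹
Pressure gradient: |∂P/∂n| = 400 Pa / 496000 m = 8.06×10⁻⁴ Pa/m
Geostrophic speed: V_g = |∂P/∂n|/(fρ) = 8.06×10⁻⁴/(1.43×10⁻⁴ × 1.02) = 5.54 m/s
Around a low, centrifugal force acts outward with Coriolis, so pressure-gradient force balances both:
(1/ρ)|∂P/∂n| = fV + V²/R  →  V² + fR·V − fR·V_g = 0
With fR = 1.43×10⁻⁴ × 1320×10³ m = 188 m/s:
V = [−fR + √((fR)² + 4 fR V_g)]/2 = [−188 + √(188² + 4×188×5.54)]/2 = 5.39 m/s
Subgeostrophic (V < V_g = 5.54 m/s), as expected around a low.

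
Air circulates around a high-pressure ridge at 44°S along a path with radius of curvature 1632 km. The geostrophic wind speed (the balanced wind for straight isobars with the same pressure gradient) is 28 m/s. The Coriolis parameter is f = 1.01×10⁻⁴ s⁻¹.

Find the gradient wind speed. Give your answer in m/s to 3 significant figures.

35.8 m/s

Around a high, pressure-gradient force acts outward with centrifugal, so Coriolis balances both:
fV = (1/ρ)|∂P/∂n| + V²/R  →  V² − fR·V + fR·V_g = 0
With fR = 1.01×10⁻⁴ × 1632×10³ m = 165 m/s:
V = [fR − √((fR)² − 4 fR V_g)]/2 = [165 − √(165² − 4×165×28)]/2 = 35.8 m/s
Supergeostrophic (V > V_g = 28 m/s), as expected around a high.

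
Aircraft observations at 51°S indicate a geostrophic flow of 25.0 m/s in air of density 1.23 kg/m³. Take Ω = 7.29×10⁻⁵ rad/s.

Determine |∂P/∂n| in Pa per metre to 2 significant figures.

3.5×10⁻³ Pa/m

Coriolis parameter at 51°S:
f = 2Ω sin φ = 2 × 7.29×10⁻⁵ × sin 51° = 1.13×10⁻⁴ s⁻¹
Geostrophic balance rearranged: |∂P/∂n| = f ρ V_g
|∂P/∂n| = 1.13×10⁻⁴ × 1.23 × 25.0 = 3.48×10⁻³ Pa/m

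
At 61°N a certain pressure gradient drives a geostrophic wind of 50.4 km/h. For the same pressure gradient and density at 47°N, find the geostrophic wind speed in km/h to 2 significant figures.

With the same pressure gradient and density, V_g ∝ 1/f ∝ 1/sin φ.
V₂ = V₁ · sin φ₁ / sin φ₂ = 50.4 × sin 61° / sin 47°
V₂ = 50.4 × 0.8746/0.7314 = 60 km/h

60 km/h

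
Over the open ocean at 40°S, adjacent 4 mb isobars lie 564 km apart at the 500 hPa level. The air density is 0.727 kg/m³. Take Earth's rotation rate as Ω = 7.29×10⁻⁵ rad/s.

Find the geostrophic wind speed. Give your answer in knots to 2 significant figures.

Coriolis parameter at 40°S:
f = 2Ω sin φ = 2 × 7.29×10⁻⁵ × sin 40° = 9.37×10⁻⁵ s⁻¹
Pressure gradient: |∂P/∂n| = 400 Pa / 564000 m = 7.09×10⁻⁴ Pa/m
Geostrophic balance (pressure-gradient force = Coriolis force):
V_g = (1/(fρ)) |∂P/∂n| = 7.09×10⁻⁴ / (9.37×10⁻⁵ × 0.727) = 10.4 m/s
Converting: 10.4 m/s × 1.944 = 20 knots

20 knots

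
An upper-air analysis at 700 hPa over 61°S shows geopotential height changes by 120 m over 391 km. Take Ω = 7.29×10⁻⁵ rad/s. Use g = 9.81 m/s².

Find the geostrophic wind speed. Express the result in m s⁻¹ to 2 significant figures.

24 m s⁻¹

Coriolis parameter at 61°S:
f = 2Ω sin φ = 2 × 7.29×10⁻⁵ × sin 61° = 1.28×10⁻⁴ s⁻¹
Height gradient: |∂Z/∂n| = 120 m / 391000 m = 3.07×10⁻⁴
On a pressure surface, geostrophic balance gives V_g = (g/f)|∂Z/∂n|:
V_g = 9.81 × 3.07×10⁻⁴ / 1.28×10⁻⁴ = 23.6 m/s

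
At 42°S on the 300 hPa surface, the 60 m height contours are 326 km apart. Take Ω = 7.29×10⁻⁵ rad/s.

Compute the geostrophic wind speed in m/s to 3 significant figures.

18.5 m/s

Coriolis parameter at 42°S:
f = 2Ω sin φ = 2 × 7.29×10⁻⁵ × sin 42° = 9.76×10⁻⁵ s⁻¹
Height gradient: |∂Z/∂n| = 60 m / 326000 m = 1.84×10⁻⁴
On a pressure surface, geostrophic balance gives V_g = (g/f)|∂Z/∂n|:
V_g = 9.81 × 1.84×10⁻⁴ / 9.76×10⁻⁵ = 18.5 m/s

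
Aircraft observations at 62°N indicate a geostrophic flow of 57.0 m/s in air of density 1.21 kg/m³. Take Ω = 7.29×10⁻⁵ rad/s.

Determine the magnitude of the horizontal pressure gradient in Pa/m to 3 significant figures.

Coriolis parameter at 62°N:
f = 2Ω sin φ = 2 × 7.29×10⁻⁵ × sin 62° = 1.29×10⁻⁴ s⁻¹
Geostrophic balance rearranged: |∂P/∂n| = f ρ V_g
|∂P/∂n| = 1.29×10⁻⁴ × 1.21 × 57.0 = 8.88×10⁻³ Pa/m

8.88×10⁻³ Pa/m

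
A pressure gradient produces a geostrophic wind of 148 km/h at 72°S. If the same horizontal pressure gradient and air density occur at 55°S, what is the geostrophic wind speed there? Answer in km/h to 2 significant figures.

170 km/h

With the same pressure gradient and density, V_g ∝ 1/f ∝ 1/sin φ.
V₂ = V₁ · sin φ₁ / sin φ₂ = 148 × sin 72° / sin 55°
V₂ = 148 × 0.9511/0.8192 = 170 km/h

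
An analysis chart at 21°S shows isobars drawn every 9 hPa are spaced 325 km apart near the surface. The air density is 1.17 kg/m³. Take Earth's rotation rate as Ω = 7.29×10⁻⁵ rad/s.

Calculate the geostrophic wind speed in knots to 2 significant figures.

Coriolis parameter at 21°S:
f = 2Ω sin φ = 2 × 7.29×10⁻⁵ × sin 21° = 5.23×10⁻⁵ s⁻¹
Pressure gradient: |∂P/∂n| = 900 Pa / 325000 m = 2.77×10⁻³ Pa/m
Geostrophic balance (pressure-gradient force = Coriolis force):
V_g = (1/(fρ)) |∂P/∂n| = 2.77×10⁻³ / (5.23×10⁻⁵ × 1.17) = 45.3 m/s
Converting: 45.3 m/s × 1.944 = 88 knots

88 knots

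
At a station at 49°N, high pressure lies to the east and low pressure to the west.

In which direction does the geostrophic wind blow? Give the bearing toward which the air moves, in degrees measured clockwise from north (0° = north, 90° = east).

The pressure-gradient force points toward the west (bearing 270°).
Geostrophic balance: in the Northern Hemisphere the Coriolis force deflects motion to the right, so the geostrophic wind blows 90° to the right of the pressure-gradient force (low pressure on the left).
Rotating 270° by 90° clockwise gives 000° — the wind blows toward the north.

000°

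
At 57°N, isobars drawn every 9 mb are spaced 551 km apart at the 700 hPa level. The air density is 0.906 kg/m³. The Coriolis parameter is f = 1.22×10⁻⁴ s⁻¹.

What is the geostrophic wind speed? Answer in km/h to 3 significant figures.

53.2 km/h

Pressure gradient: |∂P/∂n| = 900 Pa / 551000 m = 1.63×10⁻³ Pa/m
Geostrophic balance (pressure-gradient force = Coriolis force):
V_g = (1/(fρ)) |∂P/∂n| = 1.63×10⁻³ / (1.22×10⁻⁴ × 0.906) = 14.8 m/s
Converting: 14.8 m/s × 3.6 = 53.2 km/h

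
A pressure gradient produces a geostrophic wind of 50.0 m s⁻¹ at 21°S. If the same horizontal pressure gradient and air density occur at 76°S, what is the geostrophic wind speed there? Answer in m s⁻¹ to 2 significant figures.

18 m s⁻¹

With the same pressure gradient and density, V_g ∝ 1/f ∝ 1/sin φ.
V₂ = V₁ · sin φ₁ / sin φ₂ = 50.0 × sin 21° / sin 76°
V₂ = 50.0 × 0.3584/0.9703 = 18 m s⁻¹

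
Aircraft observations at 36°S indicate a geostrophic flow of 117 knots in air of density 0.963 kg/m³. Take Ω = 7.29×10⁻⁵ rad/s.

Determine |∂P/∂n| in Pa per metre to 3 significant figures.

Coriolis parameter at 36°S:
f = 2Ω sin φ = 2 × 7.29×10⁻⁵ × sin 36° = 8.57×10⁻⁵ s⁻¹
Wind speed in SI: 117 knots = 60.2 m/s
Geostrophic balance rearranged: |∂P/∂n| = f ρ V_g
|∂P/∂n| = 8.57×10⁻⁵ × 0.963 × 60.2 = 4.97×10⁻³ Pa/m

4.97×10⁻³ Pa/m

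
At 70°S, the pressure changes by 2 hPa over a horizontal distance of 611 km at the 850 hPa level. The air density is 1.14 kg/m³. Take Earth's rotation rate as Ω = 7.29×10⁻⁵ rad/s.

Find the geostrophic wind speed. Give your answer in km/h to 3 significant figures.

7.54 km/h

Coriolis parameter at 70°S:
f = 2Ω sin φ = 2 × 7.29×10⁻⁵ × sin 70° = 1.37×10⁻⁴ s⁻¹
Pressure gradient: |∂P/∂n| = 200 Pa / 611000 m = 3.27×10⁻⁴ Pa/m
Geostrophic balance (pressure-gradient force = Coriolis force):
V_g = (1/(fρ)) |∂P/∂n| = 3.27×10⁻⁴ / (1.37×10⁻⁴ × 1.14) = 2.10 m/s
Converting: 2.10 m/s × 3.6 = 7.54 km/h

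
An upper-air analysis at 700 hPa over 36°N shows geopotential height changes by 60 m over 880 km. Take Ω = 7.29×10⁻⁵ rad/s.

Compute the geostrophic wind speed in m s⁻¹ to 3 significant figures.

Coriolis parameter at 36°N:
f = 2Ω sin φ = 2 × 7.29×10⁻⁵ × sin 36° = 8.57×10⁻⁵ s⁻¹
Height gradient: |∂Z/∂n| = 60 m / 880000 m = 6.82×10⁻⁵
On a pressure surface, geostrophic balance gives V_g = (g/f)|∂Z/∂n|:
V_g = 9.81 × 6.82×10⁻⁵ / 8.57×10⁻⁵ = 7.80 m/s

7.80 m s⁻¹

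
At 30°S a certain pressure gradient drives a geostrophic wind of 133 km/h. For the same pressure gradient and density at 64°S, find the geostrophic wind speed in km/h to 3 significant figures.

With the same pressure gradient and density, V_g ∝ 1/f ∝ 1/sin φ.
V₂ = V₁ · sin φ₁ / sin φ₂ = 133 × sin 30° / sin 64°
V₂ = 133 × 0.5000/0.8988 = 74.0 km/h

74.0 km/h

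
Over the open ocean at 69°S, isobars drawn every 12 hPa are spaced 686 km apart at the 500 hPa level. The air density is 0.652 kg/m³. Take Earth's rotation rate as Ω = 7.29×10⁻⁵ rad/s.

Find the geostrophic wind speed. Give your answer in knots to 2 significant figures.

Coriolis parameter at 69°S:
f = 2Ω sin φ = 2 × 7.29×10⁻⁵ × sin 69° = 1.36×10⁻⁴ s⁻¹
Pressure gradient: |∂P/∂n| = 1200 Pa / 686000 m = 1.75×10⁻³ Pa/m
Geostrophic balance (pressure-gradient force = Coriolis force):
V_g = (1/(fρ)) |∂P/∂n| = 1.75×10⁻³ / (1.36×10⁻⁴ × 0.652) = 19.7 m/s
Converting: 19.7 m/s × 1.944 = 38 knots

38 knots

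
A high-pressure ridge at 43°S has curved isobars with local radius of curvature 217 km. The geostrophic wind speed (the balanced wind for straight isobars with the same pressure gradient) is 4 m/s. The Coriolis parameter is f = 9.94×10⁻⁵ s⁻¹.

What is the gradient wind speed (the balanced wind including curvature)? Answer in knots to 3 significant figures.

Around a high, pressure-gradient force acts outward with centrifugal, so Coriolis balances both:
fV = (1/ρ)|∂P/∂n| + V²/R  →  V² − fR·V + fR·V_g = 0
With fR = 9.94×10⁻⁵ × 217×10³ m = 21.6 m/s:
V = [fR − √((fR)² − 4 fR V_g)]/2 = [21.6 − √(21.6² − 4×21.6×4)]/2 = 5.3 m/s
Supergeostrophic (V > V_g = 4 m/s), as expected around a high.
Converting: 5.3 m/s × 1.944 = 10.3 knots

10.3 knots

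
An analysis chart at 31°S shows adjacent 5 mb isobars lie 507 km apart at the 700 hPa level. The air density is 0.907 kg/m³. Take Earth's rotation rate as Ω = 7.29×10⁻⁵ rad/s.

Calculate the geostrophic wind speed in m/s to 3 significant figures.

Coriolis parameter at 31°S:
f = 2Ω sin φ = 2 × 7.29×10⁻⁵ × sin 31° = 7.51×10⁻⁵ s⁻¹
Pressure gradient: |∂P/∂n| = 500 Pa / 507000 m = 9.86×10⁻⁴ Pa/m
Geostrophic balance (pressure-gradient force = Coriolis force):
V_g = (1/(fρ)) |∂P/∂n| = 9.86×10⁻⁴ / (7.51×10⁻⁵ × 0.907) = 14.5 m/s

14.5 m/s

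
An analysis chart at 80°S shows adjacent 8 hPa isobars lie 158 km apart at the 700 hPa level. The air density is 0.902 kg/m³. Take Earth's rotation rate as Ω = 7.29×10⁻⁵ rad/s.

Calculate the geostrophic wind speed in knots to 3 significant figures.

76.0 knots

Coriolis parameter at 80°S:
f = 2Ω sin φ = 2 × 7.29×10⁻⁵ × sin 80° = 1.44×10⁻⁴ s⁻¹
Pressure gradient: |∂P/∂n| = 800 Pa / 158000 m = 5.06×10⁻³ Pa/m
Geostrophic balance (pressure-gradient force = Coriolis force):
V_g = (1/(fρ)) |∂P/∂n| = 5.06×10⁻³ / (1.44×10⁻⁴ × 0.902) = 39.1 m/s
Converting: 39.1 m/s × 1.944 = 76.0 knots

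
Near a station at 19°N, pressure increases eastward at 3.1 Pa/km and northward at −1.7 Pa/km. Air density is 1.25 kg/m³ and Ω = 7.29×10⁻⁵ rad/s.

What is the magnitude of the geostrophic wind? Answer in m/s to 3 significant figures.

59.6 m/s

Coriolis parameter at 19°N:
f = 2Ω sin φ = 2 × 7.29×10⁻⁵ × sin 19° = 4.75×10⁻⁵ s⁻¹
Component geostrophic relations (x east, y north):
u_g = −(1/(fρ)) ∂P/∂y,  v_g = (1/(fρ)) ∂P/∂x
u_g = −(−1.7×10⁻³)/(4.75×10⁻⁵ × 1.25) = 28.7 m/s;  v_g = (3.1×10⁻³)/(4.75×10⁻⁵ × 1.25) = 52.2 m/s
|V_g| = √(u_g² + v_g²) = 59.6 m/s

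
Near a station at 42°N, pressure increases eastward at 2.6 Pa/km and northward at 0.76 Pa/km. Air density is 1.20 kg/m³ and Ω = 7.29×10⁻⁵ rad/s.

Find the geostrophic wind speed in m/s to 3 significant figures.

23.1 m/s

Coriolis parameter at 42°N:
f = 2Ω sin φ = 2 × 7.29×10⁻⁵ × sin 42° = 9.76×10⁻⁵ s⁻¹
Component geostrophic relations (x east, y north):
u_g = −(1/(fρ)) ∂P/∂y,  v_g = (1/(fρ)) ∂P/∂x
u_g = −(0.76×10⁻³)/(9.76×10⁻⁵ × 1.20) = −6.49 m/s;  v_g = (2.6×10⁻³)/(9.76×10⁻⁵ × 1.20) = 22.2 m/s
|V_g| = √(u_g² + v_g²) = 23.1 m/s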